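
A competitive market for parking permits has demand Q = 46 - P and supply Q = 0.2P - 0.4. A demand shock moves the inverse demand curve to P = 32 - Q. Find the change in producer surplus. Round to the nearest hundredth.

-71.94

Rewriting demand in inverse form: P = 46 - Q.
Rewriting supply in inverse form: P = 2 + 5Q.
Initial equilibrium: Q_0 = 7.3333, P_0 = 38.6667; CS_0 = (1/2)(7.3333)(7.3333) = 26.8889, PS_0 = (1/2)(7.3333)(36.6667) = 134.4444.
New equilibrium: 32 - Q = 2 + 5Q gives Q_1 = 5, P_1 = 27; CS_1 = 12.5, PS_1 = 62.5.
Change in producer surplus = 62.5 - 134.4444 = -71.9444.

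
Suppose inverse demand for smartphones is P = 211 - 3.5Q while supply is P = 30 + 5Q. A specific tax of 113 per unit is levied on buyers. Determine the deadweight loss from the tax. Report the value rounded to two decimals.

Pre-tax equilibrium: 211 - 3.5Q = 30 + 5Q gives Q* = 21.2941, P* = 136.4706.
A tax on buyers shifts demand down by 113: (211 - 113) - 3.5Q = 30 + 5Q, so Q_t = 8. Buyers pay P_b = 183; sellers receive P_s = P_b - 113 = 70.
The welfare triangle lost has base Q* - Q_t = 13.2941 and height t = 113, so DWL = (1/2)(13.2941)(113) = 751.1176.

751.12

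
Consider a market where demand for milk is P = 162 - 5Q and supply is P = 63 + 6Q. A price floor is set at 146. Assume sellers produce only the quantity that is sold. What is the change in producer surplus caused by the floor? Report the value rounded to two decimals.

-8.12

Without the control, 162 - 5Q = 63 + 6Q so Q* = 9 and P* = 117.
At P = 146, buyers demand (162 - 146)/5 = 3.2 while sellers would supply more, so the quantity traded is 3.2 at price 146.
PS goes from (1/2)(9)(54) = 243 to 234.88 (computed as (146 - 63)(3.2) - (1/2)(6)(3.2)^2), a change of -8.12.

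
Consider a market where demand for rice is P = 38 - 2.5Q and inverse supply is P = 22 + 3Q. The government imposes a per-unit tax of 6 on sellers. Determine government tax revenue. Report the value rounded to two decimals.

Pre-tax equilibrium: 38 - 2.5Q = 22 + 3Q gives Q* = 2.9091, P* = 30.7273.
With the tax, sellers need 6 more per unit: 38 - 2.5Q = 22 + 3Q + 6, so Q_t = 1.8182. Buyers pay P_b = 33.4545; sellers receive P_s = P_b - 6 = 27.4545.
Revenue is the tax times quantity traded: 6 x 1.8182 = 10.9091.

10.91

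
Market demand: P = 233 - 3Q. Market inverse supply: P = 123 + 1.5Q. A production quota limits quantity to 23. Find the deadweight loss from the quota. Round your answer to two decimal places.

4.69

Without the quota, 233 - 3Q = 123 + 1.5Q gives Q* = 24.4444.
At Q = 23 the demand price is 233 - 3(23) = 164 and the supply price is 123 + 1.5(23) = 157.5.
DWL = (1/2)(gap between curves at 23) x (Q* - 23) = (1/2)(6.5)(1.4444) = 4.6944.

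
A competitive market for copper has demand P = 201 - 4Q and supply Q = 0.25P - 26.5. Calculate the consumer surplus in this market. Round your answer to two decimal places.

282.03

Rewriting supply in inverse form: P = 106 + 4Q.
Set 201 - 4Q = 106 + 4Q, which gives 95 = 8Q, so Q* = 11.875 and P* = 201 - 4(11.875) = 153.5.
Consumer surplus is the triangle under demand above P*: (1/2)(11.875)(201 - 153.5) = (1/2)(11.875)(47.5) = 282.0312.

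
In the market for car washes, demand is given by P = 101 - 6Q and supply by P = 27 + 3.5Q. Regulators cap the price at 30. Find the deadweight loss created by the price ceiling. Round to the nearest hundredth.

228.27

Without the control, 101 - 6Q = 27 + 3.5Q so Q* = 7.7895 and P* = 54.2632.
At P = 30, sellers supply (30 - 27)/3.5 = 0.8571 while buyers want more, so the quantity traded is 0.8571 at price 30.
The lost-trades triangle has base Q* - 0.8571 = 6.9323 and height equal to the gap between the curves at Q = 0.8571, which is 95.8571 - 30 = 65.8571. DWL = (1/2)(6.9323)(65.8571) = 228.2718.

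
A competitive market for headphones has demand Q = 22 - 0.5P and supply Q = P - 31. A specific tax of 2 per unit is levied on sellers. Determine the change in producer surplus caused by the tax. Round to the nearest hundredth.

Rewriting demand in inverse form: P = 44 - 2Q.
Rewriting supply in inverse form: P = 31 + Q.
Without the tax, 44 - 2Q = 31 + Q so Q* = 4.3333 and P* = 35.3333.
With the tax, sellers need 2 more per unit: 44 - 2Q = 31 + Q + 2, so Q_t = 3.6667. Buyers pay P_b = 36.6667; sellers receive P_s = P_b - 2 = 34.6667.
Producers lose the trapezoid between P_s and P* out to Q_t plus the triangle from Q_t to Q*: change in PS = 6.7222 - 9.3889 = -2.6667.

-2.67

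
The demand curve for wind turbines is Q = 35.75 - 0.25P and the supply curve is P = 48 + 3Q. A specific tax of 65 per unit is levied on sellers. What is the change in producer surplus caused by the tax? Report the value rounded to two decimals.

Rewriting demand in inverse form: P = 143 - 4Q.
Pre-tax equilibrium: 143 - 4Q = 48 + 3Q gives Q* = 13.5714, P* = 88.7143.
With the tax, sellers need 65 more per unit: 143 - 4Q = 48 + 3Q + 65, so Q_t = 4.2857. Buyers pay P_b = 125.8571; sellers receive P_s = P_b - 65 = 60.8571.
PS falls from (1/2)(13.5714)(40.7143) = 276.2755 to (1/2)(4.2857)(12.8571) = 27.551, a change of -248.7245.

-248.72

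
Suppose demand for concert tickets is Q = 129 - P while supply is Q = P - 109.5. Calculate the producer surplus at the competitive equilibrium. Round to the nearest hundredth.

47.53

Rewriting demand in inverse form: P = 129 - Q.
Rewriting supply in inverse form: P = 109.5 + Q.
Setting demand equal to supply, 19.5 = 2Q, so Q* = 9.75 and P* = 119.25.
The supply curve's price intercept is 109.5, so PS = (1/2)(Q*)(P* - 109.5) = (1/2)(9.75)(9.75) = 47.5312.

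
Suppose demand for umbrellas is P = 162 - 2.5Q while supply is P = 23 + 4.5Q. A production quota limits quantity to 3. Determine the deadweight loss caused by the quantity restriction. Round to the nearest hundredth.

994.57

Unrestricted equilibrium: Q* = (162 - 23)/(2.5 + 4.5) = 19.8571.
At Q = 3 the demand price is 162 - 2.5(3) = 154.5 and the supply price is 23 + 4.5(3) = 36.5.
Deadweight loss is the triangle between the curves from 3 to 19.8571: (1/2)(154.5 - 36.5)(19.8571 - 3) = 994.5714.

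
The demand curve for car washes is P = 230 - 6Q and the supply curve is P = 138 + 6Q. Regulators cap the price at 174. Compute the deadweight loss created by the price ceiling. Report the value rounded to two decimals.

Free-market equilibrium: 230 - 6Q = 138 + 6Q gives Q* = 7.6667, P* = 184.
At P = 174, sellers supply (174 - 138)/6 = 6 while buyers want more, so the quantity traded is 6 at price 174.
At Q = 6 the demand price is 194 and the supply price is 174. Deadweight loss is the triangle between the curves from 6 to 7.6667: (1/2)(194 - 174)(7.6667 - 6) = 16.6667.

16.67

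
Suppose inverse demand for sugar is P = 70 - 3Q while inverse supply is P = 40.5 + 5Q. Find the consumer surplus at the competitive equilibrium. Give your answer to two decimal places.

Setting demand equal to supply, 29.5 = 8Q, so Q* = 3.6875 and P* = 58.9375.
The demand choke price is 70, so CS = (1/2)(Q*)(70 - P*) = (1/2)(3.6875)(11.0625) = 20.3965.

20.40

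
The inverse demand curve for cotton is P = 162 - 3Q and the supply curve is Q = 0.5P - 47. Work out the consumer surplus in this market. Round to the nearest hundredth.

Rewriting supply in inverse form: P = 94 + 2Q.
Setting demand equal to supply, 68 = 5Q, so Q* = 13.6 and P* = 121.2.
Consumer surplus is the triangle under demand above P*: (1/2)(13.6)(162 - 121.2) = (1/2)(13.6)(40.8) = 277.44.

277.44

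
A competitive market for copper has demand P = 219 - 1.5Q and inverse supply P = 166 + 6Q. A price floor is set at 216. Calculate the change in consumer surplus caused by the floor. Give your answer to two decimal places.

-34.45

Without the control, 219 - 1.5Q = 166 + 6Q so Q* = 7.0667 and P* = 208.4.
At the floor price 216, quantity demanded is (219 - 216)/1.5 = 2; demand is the short side, so Q = 2 trades at P = 216.
CS goes from (1/2)(7.0667)(10.6) = 37.4533 to 3 (computed as (219 - 216)(2) - (1/2)(1.5)(2)^2), a change of -34.4533.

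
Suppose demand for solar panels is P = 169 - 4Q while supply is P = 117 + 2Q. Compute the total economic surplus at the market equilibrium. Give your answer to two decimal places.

Set 169 - 4Q = 117 + 2Q, which gives 52 = 6Q, so Q* = 8.6667 and P* = 169 - 4(8.6667) = 134.3333.
CS = (1/2)(8.6667)(34.6667) = 150.2222 and PS = (1/2)(8.6667)(17.3333) = 75.1111, so total surplus = 225.3333.

225.33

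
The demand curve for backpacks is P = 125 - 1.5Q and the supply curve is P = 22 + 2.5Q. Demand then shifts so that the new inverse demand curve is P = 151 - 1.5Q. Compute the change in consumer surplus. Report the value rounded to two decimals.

282.75

Initial equilibrium: Q_0 = 25.75, P_0 = 86.375; CS_0 = (1/2)(25.75)(38.625) = 497.2969, PS_0 = (1/2)(25.75)(64.375) = 828.8281.
New equilibrium: 151 - 1.5Q = 22 + 2.5Q gives Q_1 = 32.25, P_1 = 102.625; CS_1 = 780.0469, PS_1 = 1300.0781.
Change in consumer surplus = 780.0469 - 497.2969 = 282.75.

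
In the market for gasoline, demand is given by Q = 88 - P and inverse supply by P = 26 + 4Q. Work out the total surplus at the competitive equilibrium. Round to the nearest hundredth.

384.40

Rewriting demand in inverse form: P = 88 - Q.
Setting demand equal to supply, 62 = 5Q, so Q* = 12.4 and P* = 75.6.
CS = (1/2)(12.4)(12.4) = 76.88 and PS = (1/2)(12.4)(49.6) = 307.52, so total surplus = 384.4.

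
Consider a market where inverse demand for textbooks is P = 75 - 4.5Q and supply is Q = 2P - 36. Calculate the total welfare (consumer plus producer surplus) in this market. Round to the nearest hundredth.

Rewriting supply in inverse form: P = 18 + 0.5Q.
Equilibrium: 75 - 4.5Q = 18 + 0.5Q, so Q* = 11.4 and P* = 23.7.
Total surplus is the full triangle between the curves from 0 to Q*: (1/2)(11.4)(75 - 18) = 324.9.

324.90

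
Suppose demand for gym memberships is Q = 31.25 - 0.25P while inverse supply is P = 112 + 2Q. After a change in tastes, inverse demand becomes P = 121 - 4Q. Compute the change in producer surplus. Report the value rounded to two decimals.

-2.44

Rewriting demand in inverse form: P = 125 - 4Q.
Initial equilibrium: Q_0 = 2.1667, P_0 = 116.3333; CS_0 = (1/2)(2.1667)(8.6667) = 9.3889, PS_0 = (1/2)(2.1667)(4.3333) = 4.6944.
New equilibrium: 121 - 4Q = 112 + 2Q gives Q_1 = 1.5, P_1 = 115; CS_1 = 4.5, PS_1 = 2.25.
Change in producer surplus = 2.25 - 4.6944 = -2.4444.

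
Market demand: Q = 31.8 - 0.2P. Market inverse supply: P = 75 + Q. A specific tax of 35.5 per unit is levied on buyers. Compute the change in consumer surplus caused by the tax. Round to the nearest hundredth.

-326.65

Rewriting demand in inverse form: P = 159 - 5Q.
Without the tax, 159 - 5Q = 75 + Q so Q* = 14 and P* = 89.
With the tax, buyers' net willingness to pay falls by 35.5: (159 - 35.5) - 5Q = 75 + Q, so Q_t = 8.0833. Buyers pay P_b = 118.5833; sellers receive P_s = P_b - 35.5 = 83.0833.
CS falls from (1/2)(14)(70) = 490 to (1/2)(8.0833)(40.4167) = 163.3507, a change of -326.6493.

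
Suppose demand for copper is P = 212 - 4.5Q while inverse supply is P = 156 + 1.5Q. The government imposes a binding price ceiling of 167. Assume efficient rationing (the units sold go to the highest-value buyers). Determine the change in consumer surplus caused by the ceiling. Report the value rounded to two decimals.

13.00

Without the control, 212 - 4.5Q = 156 + 1.5Q so Q* = 9.3333 and P* = 170.
At the ceiling price 167, quantity supplied is (167 - 156)/1.5 = 7.3333; supply is the short side, so Q = 7.3333 trades at P = 167.
CS goes from (1/2)(9.3333)(42) = 196 to 209 (computed as (212 - 167)(7.3333) - (1/2)(4.5)(7.3333)^2), a change of 13.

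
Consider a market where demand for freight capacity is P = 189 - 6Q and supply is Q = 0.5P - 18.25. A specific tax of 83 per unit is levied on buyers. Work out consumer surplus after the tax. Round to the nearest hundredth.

Rewriting supply in inverse form: P = 36.5 + 2Q.
Pre-tax equilibrium: 189 - 6Q = 36.5 + 2Q gives Q* = 19.0625, P* = 74.625.
A tax on buyers shifts demand down by 83: (189 - 83) - 6Q = 36.5 + 2Q, so Q_t = 8.6875. Buyers pay P_b = 136.875; sellers receive P_s = P_b - 83 = 53.875.
Consumer surplus is the triangle under demand above P_b: (1/2)(8.6875)(189 - 136.875) = 226.418.

226.42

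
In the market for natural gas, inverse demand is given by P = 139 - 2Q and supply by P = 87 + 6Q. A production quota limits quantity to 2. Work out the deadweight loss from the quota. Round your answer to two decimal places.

81.00

Unrestricted equilibrium: Q* = (139 - 87)/(2 + 6) = 6.5.
At Q = 2 the demand price is 139 - 2(2) = 135 and the supply price is 87 + 6(2) = 99.
DWL = (1/2)(gap between curves at 2) x (Q* - 2) = (1/2)(36)(4.5) = 81.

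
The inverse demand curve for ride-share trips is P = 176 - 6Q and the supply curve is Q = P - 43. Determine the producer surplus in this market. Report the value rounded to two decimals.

180.50

Rewriting supply in inverse form: P = 43 + Q.
Equilibrium: 176 - 6Q = 43 + Q, so Q* = 19 and P* = 62.
Producer surplus is the triangle above supply below P*: (1/2)(19)(62 - 43) = (1/2)(19)(19) = 180.5.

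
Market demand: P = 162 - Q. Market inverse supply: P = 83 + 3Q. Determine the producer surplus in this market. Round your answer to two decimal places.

Setting demand equal to supply, 79 = 4Q, so Q* = 19.75 and P* = 142.25.
The supply curve's price intercept is 83, so PS = (1/2)(Q*)(P* - 83) = (1/2)(19.75)(59.25) = 585.0938.

585.09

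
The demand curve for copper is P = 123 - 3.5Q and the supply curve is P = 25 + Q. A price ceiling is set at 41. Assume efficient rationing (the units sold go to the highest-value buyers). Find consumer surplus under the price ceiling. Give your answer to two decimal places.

Free-market equilibrium: 123 - 3.5Q = 25 + Q gives Q* = 21.7778, P* = 46.7778.
At the ceiling price 41, quantity supplied is (41 - 25)/1 = 16; supply is the short side, so Q = 16 trades at P = 41.
The demand price at Q = 16 is 67. CS is the trapezoid between demand and 41 over [0, 16]: (1/2)[(123 - 41) + (67 - 41)](16) = 864.

864.00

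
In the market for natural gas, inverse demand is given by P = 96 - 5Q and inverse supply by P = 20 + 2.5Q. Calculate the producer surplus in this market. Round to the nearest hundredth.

128.36

Setting demand equal to supply, 76 = 7.5Q, so Q* = 10.1333 and P* = 45.3333.
PS is the area between P* and the supply curve from 0 to Q*: (1/2)(10.1333)(25.3333) = 128.3556.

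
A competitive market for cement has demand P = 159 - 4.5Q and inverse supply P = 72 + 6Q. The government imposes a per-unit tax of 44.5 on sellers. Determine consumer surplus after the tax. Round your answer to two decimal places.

36.86

Without the tax, 159 - 4.5Q = 72 + 6Q so Q* = 8.2857 and P* = 121.7143.
With the tax, sellers need 44.5 more per unit: 159 - 4.5Q = 72 + 6Q + 44.5, so Q_t = 4.0476. Buyers pay P_b = 140.7857; sellers receive P_s = P_b - 44.5 = 96.2857.
Consumer surplus is the triangle under demand above P_b: (1/2)(4.0476)(159 - 140.7857) = 36.8622.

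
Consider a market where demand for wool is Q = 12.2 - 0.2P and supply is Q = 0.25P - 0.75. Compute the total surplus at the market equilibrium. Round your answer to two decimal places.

186.89

Rewriting demand in inverse form: P = 61 - 5Q.
Rewriting supply in inverse form: P = 3 + 4Q.
Set 61 - 5Q = 3 + 4Q, which gives 58 = 9Q, so Q* = 6.4444 and P* = 61 - 5(6.4444) = 28.7778.
CS = (1/2)(6.4444)(32.2222) = 103.8272 and PS = (1/2)(6.4444)(25.7778) = 83.0617, so total surplus = 186.8889.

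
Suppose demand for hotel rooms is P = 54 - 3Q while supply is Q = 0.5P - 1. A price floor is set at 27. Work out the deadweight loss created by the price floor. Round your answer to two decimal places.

Rewriting supply in inverse form: P = 2 + 2Q.
Free-market equilibrium: 54 - 3Q = 2 + 2Q gives Q* = 10.4, P* = 22.8.
At the floor price 27, quantity demanded is (54 - 27)/3 = 9; demand is the short side, so Q = 9 trades at P = 27.
The lost-trades triangle has base Q* - 9 = 1.4 and height equal to the gap between the curves at Q = 9, which is 27 - 20 = 7. DWL = (1/2)(1.4)(7) = 4.9.

4.90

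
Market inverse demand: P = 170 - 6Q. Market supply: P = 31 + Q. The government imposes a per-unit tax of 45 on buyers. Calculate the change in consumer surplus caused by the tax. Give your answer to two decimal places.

Without the tax, 170 - 6Q = 31 + Q so Q* = 19.8571 and P* = 50.8571.
With the tax, buyers' net willingness to pay falls by 45: (170 - 45) - 6Q = 31 + Q, so Q_t = 13.4286. Buyers pay P_b = 89.4286; sellers receive P_s = P_b - 45 = 44.4286.
CS falls from (1/2)(19.8571)(119.1429) = 1182.9184 to (1/2)(13.4286)(80.5714) = 540.9796, a change of -641.9388.

-641.94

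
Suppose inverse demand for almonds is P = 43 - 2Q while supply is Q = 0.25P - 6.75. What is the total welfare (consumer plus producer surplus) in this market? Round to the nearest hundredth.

Rewriting supply in inverse form: P = 27 + 4Q.
Set 43 - 2Q = 27 + 4Q, which gives 16 = 6Q, so Q* = 2.6667 and P* = 43 - 2(2.6667) = 37.6667.
CS = (1/2)(2.6667)(5.3333) = 7.1111 and PS = (1/2)(2.6667)(10.6667) = 14.2222, so total surplus = 21.3333.

21.33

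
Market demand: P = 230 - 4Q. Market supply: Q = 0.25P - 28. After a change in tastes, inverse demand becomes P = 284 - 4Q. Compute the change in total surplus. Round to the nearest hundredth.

Rewriting supply in inverse form: P = 112 + 4Q.
Initial equilibrium: Q_0 = 14.75, P_0 = 171; CS_0 = (1/2)(14.75)(59) = 435.125, PS_0 = (1/2)(14.75)(59) = 435.125.
New equilibrium: 284 - 4Q = 112 + 4Q gives Q_1 = 21.5, P_1 = 198; CS_1 = 924.5, PS_1 = 924.5.
Change in total surplus = (924.5 + 924.5) - (435.125 + 435.125) = 978.75.

978.75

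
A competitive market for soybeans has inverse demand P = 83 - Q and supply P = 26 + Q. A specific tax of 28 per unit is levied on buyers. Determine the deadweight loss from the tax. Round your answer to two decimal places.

196.00

Pre-tax equilibrium: 83 - Q = 26 + Q gives Q* = 28.5, P* = 54.5.
A tax on buyers shifts demand down by 28: (83 - 28) - Q = 26 + Q, so Q_t = 14.5. Buyers pay P_b = 68.5; sellers receive P_s = P_b - 28 = 40.5.
Deadweight loss is the triangle between the curves from Q_t to Q*: (1/2)(28.5 - 14.5)(28) = 196.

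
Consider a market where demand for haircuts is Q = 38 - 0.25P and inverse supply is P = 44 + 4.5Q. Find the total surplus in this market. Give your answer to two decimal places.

Rewriting demand in inverse form: P = 152 - 4Q.
Set 152 - 4Q = 44 + 4.5Q, which gives 108 = 8.5Q, so Q* = 12.7059 and P* = 152 - 4(12.7059) = 101.1765.
Total surplus is the full triangle between the curves from 0 to Q*: (1/2)(12.7059)(152 - 44) = 686.1176.

686.12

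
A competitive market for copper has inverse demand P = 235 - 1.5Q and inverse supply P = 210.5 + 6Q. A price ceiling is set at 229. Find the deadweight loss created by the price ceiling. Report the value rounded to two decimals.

Without the control, 235 - 1.5Q = 210.5 + 6Q so Q* = 3.2667 and P* = 230.1.
At the ceiling price 229, quantity supplied is (229 - 210.5)/6 = 3.0833; supply is the short side, so Q = 3.0833 trades at P = 229.
The lost-trades triangle has base Q* - 3.0833 = 0.1833 and height equal to the gap between the curves at Q = 3.0833, which is 230.375 - 229 = 1.375. DWL = (1/2)(0.1833)(1.375) = 0.126.

0.13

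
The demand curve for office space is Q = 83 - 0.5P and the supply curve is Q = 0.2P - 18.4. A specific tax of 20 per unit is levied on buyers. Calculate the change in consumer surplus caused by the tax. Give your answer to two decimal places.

Rewriting demand in inverse form: P = 166 - 2Q.
Rewriting supply in inverse form: P = 92 + 5Q.
Pre-tax equilibrium: 166 - 2Q = 92 + 5Q gives Q* = 10.5714, P* = 144.8571.
A tax on buyers shifts demand down by 20: (166 - 20) - 2Q = 92 + 5Q, so Q_t = 7.7143. Buyers pay P_b = 150.5714; sellers receive P_s = P_b - 20 = 130.5714.
Consumers lose the trapezoid between P* and P_b out to Q_t plus the triangle from Q_t to Q*: change in CS = 59.5102 - 111.7551 = -52.2449.

-52.24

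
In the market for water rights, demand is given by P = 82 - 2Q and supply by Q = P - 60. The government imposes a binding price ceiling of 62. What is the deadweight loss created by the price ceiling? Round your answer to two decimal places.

42.67

Rewriting supply in inverse form: P = 60 + Q.
Free-market equilibrium: 82 - 2Q = 60 + Q gives Q* = 7.3333, P* = 67.3333.
At P = 62, sellers supply (62 - 60)/1 = 2 while buyers want more, so the quantity traded is 2 at price 62.
The lost-trades triangle has base Q* - 2 = 5.3333 and height equal to the gap between the curves at Q = 2, which is 78 - 62 = 16. DWL = (1/2)(5.3333)(16) = 42.6667.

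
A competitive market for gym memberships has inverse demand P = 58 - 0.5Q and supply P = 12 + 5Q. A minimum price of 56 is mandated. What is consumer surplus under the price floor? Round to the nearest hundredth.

Without the control, 58 - 0.5Q = 12 + 5Q so Q* = 8.3636 and P* = 53.8182.
At P = 56, buyers demand (58 - 56)/0.5 = 4 while sellers would supply more, so the quantity traded is 4 at price 56.
CS is the triangle under demand above 56: (1/2)(4)(58 - 56) = 4.

4.00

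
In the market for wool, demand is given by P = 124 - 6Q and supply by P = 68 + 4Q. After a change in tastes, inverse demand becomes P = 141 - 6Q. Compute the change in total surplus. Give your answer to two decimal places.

109.65

Initial equilibrium: Q_0 = 5.6, P_0 = 90.4; CS_0 = (1/2)(5.6)(33.6) = 94.08, PS_0 = (1/2)(5.6)(22.4) = 62.72.
New equilibrium: 141 - 6Q = 68 + 4Q gives Q_1 = 7.3, P_1 = 97.2; CS_1 = 159.87, PS_1 = 106.58.
Change in total surplus = (159.87 + 106.58) - (94.08 + 62.72) = 109.65.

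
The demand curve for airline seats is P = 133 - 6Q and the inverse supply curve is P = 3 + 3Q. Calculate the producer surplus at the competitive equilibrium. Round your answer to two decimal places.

312.96

Set 133 - 6Q = 3 + 3Q, which gives 130 = 9Q, so Q* = 14.4444 and P* = 133 - 6(14.4444) = 46.3333.
PS is the area between P* and the supply curve from 0 to Q*: (1/2)(14.4444)(43.3333) = 312.963.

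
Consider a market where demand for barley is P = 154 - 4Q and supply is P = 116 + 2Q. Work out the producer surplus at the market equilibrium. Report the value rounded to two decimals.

40.11

Set 154 - 4Q = 116 + 2Q, which gives 38 = 6Q, so Q* = 6.3333 and P* = 154 - 4(6.3333) = 128.6667.
The supply curve's price intercept is 116, so PS = (1/2)(Q*)(P* - 116) = (1/2)(6.3333)(12.6667) = 40.1111.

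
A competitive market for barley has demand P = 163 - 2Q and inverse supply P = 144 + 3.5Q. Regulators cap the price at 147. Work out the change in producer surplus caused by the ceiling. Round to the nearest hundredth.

-19.60

Without the control, 163 - 2Q = 144 + 3.5Q so Q* = 3.4545 and P* = 156.0909.
At P = 147, sellers supply (147 - 144)/3.5 = 0.8571 while buyers want more, so the quantity traded is 0.8571 at price 147.
PS goes from (1/2)(3.4545)(12.0909) = 20.8843 to 1.2857 (computed as (147 - 144)(0.8571) - (1/2)(3.5)(0.8571)^2), a change of -19.5986.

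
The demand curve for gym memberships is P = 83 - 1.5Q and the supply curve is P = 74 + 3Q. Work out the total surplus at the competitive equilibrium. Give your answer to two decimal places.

Equilibrium: 83 - 1.5Q = 74 + 3Q, so Q* = 2 and P* = 80.
Total surplus is the full triangle between the curves from 0 to Q*: (1/2)(2)(83 - 74) = 9.

9.00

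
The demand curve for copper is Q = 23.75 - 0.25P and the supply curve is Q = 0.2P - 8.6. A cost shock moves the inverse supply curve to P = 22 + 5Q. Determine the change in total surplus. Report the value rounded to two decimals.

145.83

Rewriting demand in inverse form: P = 95 - 4Q.
Rewriting supply in inverse form: P = 43 + 5Q.
Initial equilibrium: Q_0 = 5.7778, P_0 = 71.8889; CS_0 = (1/2)(5.7778)(23.1111) = 66.7654, PS_0 = (1/2)(5.7778)(28.8889) = 83.4568.
New equilibrium: 95 - 4Q = 22 + 5Q gives Q_1 = 8.1111, P_1 = 62.5556; CS_1 = 131.5802, PS_1 = 164.4753.
Change in total surplus = (131.5802 + 164.4753) - (66.7654 + 83.4568) = 145.8333.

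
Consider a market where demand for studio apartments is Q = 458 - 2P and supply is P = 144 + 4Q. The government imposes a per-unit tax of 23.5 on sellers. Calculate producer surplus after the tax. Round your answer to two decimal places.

Rewriting demand in inverse form: P = 229 - 0.5Q.
Pre-tax equilibrium: 229 - 0.5Q = 144 + 4Q gives Q* = 18.8889, P* = 219.5556.
With the tax, sellers need 23.5 more per unit: 229 - 0.5Q = 144 + 4Q + 23.5, so Q_t = 13.6667. Buyers pay P_b = 222.1667; sellers receive P_s = P_b - 23.5 = 198.6667.
Producer surplus is the triangle above supply below P_s: (1/2)(13.6667)(198.6667 - 144) = 373.5556.

373.56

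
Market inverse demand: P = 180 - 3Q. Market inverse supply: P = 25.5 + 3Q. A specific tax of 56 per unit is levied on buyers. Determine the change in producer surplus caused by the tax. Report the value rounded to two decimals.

-590.33

Without the tax, 180 - 3Q = 25.5 + 3Q so Q* = 25.75 and P* = 102.75.
With the tax, buyers' net willingness to pay falls by 56: (180 - 56) - 3Q = 25.5 + 3Q, so Q_t = 16.4167. Buyers pay P_b = 130.75; sellers receive P_s = P_b - 56 = 74.75.
Producers lose the trapezoid between P_s and P* out to Q_t plus the triangle from Q_t to Q*: change in PS = 404.2604 - 994.5938 = -590.3333.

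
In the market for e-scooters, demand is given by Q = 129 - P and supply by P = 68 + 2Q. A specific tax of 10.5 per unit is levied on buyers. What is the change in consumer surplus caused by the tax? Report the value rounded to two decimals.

Rewriting demand in inverse form: P = 129 - Q.
Pre-tax equilibrium: 129 - Q = 68 + 2Q gives Q* = 20.3333, P* = 108.6667.
With the tax, buyers' net willingness to pay falls by 10.5: (129 - 10.5) - Q = 68 + 2Q, so Q_t = 16.8333. Buyers pay P_b = 112.1667; sellers receive P_s = P_b - 10.5 = 101.6667.
Consumers lose the trapezoid between P* and P_b out to Q_t plus the triangle from Q_t to Q*: change in CS = 141.6806 - 206.7222 = -65.0417.

-65.04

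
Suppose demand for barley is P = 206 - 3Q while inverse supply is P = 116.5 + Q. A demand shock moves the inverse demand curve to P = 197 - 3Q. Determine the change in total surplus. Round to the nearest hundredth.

Initial equilibrium: Q_0 = 22.375, P_0 = 138.875; CS_0 = (1/2)(22.375)(67.125) = 750.9609, PS_0 = (1/2)(22.375)(22.375) = 250.3203.
New equilibrium: 197 - 3Q = 116.5 + Q gives Q_1 = 20.125, P_1 = 136.625; CS_1 = 607.5234, PS_1 = 202.5078.
Change in total surplus = (607.5234 + 202.5078) - (750.9609 + 250.3203) = -191.25.

-191.25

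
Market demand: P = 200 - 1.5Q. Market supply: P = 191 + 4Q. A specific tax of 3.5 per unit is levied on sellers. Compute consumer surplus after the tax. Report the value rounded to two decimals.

Without the tax, 200 - 1.5Q = 191 + 4Q so Q* = 1.6364 and P* = 197.5455.
A tax on sellers shifts supply up by 3.5: 200 - 1.5Q = 191 + 4Q + 3.5, so Q_t = 1. Buyers pay P_b = 198.5; sellers receive P_s = P_b - 3.5 = 195.
Consumer surplus is the triangle under demand above P_b: (1/2)(1)(200 - 198.5) = 0.75.

0.75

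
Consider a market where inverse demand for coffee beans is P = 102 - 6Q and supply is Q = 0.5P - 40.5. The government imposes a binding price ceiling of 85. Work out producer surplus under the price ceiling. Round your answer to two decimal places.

4.00

Rewriting supply in inverse form: P = 81 + 2Q.
Free-market equilibrium: 102 - 6Q = 81 + 2Q gives Q* = 2.625, P* = 86.25.
At P = 85, sellers supply (85 - 81)/2 = 2 while buyers want more, so the quantity traded is 2 at price 85.
PS is the triangle above supply below 85: (1/2)(2)(85 - 81) = 4.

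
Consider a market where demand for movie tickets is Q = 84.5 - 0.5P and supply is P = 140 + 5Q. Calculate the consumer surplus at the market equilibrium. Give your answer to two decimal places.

Rewriting demand in inverse form: P = 169 - 2Q.
Equilibrium: 169 - 2Q = 140 + 5Q, so Q* = 4.1429 and P* = 160.7143.
Consumer surplus is the triangle under demand above P*: (1/2)(4.1429)(169 - 160.7143) = (1/2)(4.1429)(8.2857) = 17.1633.

17.16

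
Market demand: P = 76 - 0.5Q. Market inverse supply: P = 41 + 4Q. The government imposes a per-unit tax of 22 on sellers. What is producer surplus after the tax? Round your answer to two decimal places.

16.69

Without the tax, 76 - 0.5Q = 41 + 4Q so Q* = 7.7778 and P* = 72.1111.
With the tax, sellers need 22 more per unit: 76 - 0.5Q = 41 + 4Q + 22, so Q_t = 2.8889. Buyers pay P_b = 74.5556; sellers receive P_s = P_b - 22 = 52.5556.
Producer surplus is the triangle above supply below P_s: (1/2)(2.8889)(52.5556 - 41) = 16.6914.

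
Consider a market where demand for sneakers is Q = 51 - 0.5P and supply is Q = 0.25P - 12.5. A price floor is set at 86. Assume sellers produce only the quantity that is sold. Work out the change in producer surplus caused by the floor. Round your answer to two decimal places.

9.78

Rewriting demand in inverse form: P = 102 - 2Q.
Rewriting supply in inverse form: P = 50 + 4Q.
Without the control, 102 - 2Q = 50 + 4Q so Q* = 8.6667 and P* = 84.6667.
At P = 86, buyers demand (102 - 86)/2 = 8 while sellers would supply more, so the quantity traded is 8 at price 86.
PS goes from (1/2)(8.6667)(34.6667) = 150.2222 to 160 (computed as (86 - 50)(8) - (1/2)(4)(8)^2), a change of 9.7778.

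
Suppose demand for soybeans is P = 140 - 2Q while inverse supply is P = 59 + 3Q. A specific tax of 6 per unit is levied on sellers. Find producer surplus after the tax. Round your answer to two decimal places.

Without the tax, 140 - 2Q = 59 + 3Q so Q* = 16.2 and P* = 107.6.
A tax on sellers shifts supply up by 6: 140 - 2Q = 59 + 3Q + 6, so Q_t = 15. Buyers pay P_b = 110; sellers receive P_s = P_b - 6 = 104.
Producer surplus is the triangle above supply below P_s: (1/2)(15)(104 - 59) = 337.5.

337.50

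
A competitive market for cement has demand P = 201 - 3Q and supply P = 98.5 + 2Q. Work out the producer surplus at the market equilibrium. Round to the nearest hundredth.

Equilibrium: 201 - 3Q = 98.5 + 2Q, so Q* = 20.5 and P* = 139.5.
Producer surplus is the triangle above supply below P*: (1/2)(20.5)(139.5 - 98.5) = (1/2)(20.5)(41) = 420.25.

420.25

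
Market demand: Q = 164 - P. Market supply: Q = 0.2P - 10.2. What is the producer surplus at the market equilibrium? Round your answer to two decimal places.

Rewriting demand in inverse form: P = 164 - Q.
Rewriting supply in inverse form: P = 51 + 5Q.
Set 164 - Q = 51 + 5Q, which gives 113 = 6Q, so Q* = 18.8333 and P* = 164 - (18.8333) = 145.1667.
PS is the area between P* and the supply curve from 0 to Q*: (1/2)(18.8333)(94.1667) = 886.7361.

886.74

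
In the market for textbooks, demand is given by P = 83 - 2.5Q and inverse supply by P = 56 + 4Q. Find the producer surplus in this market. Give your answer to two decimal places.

Equilibrium: 83 - 2.5Q = 56 + 4Q, so Q* = 4.1538 and P* = 72.6154.
PS is the area between P* and the supply curve from 0 to Q*: (1/2)(4.1538)(16.6154) = 34.5089.

34.51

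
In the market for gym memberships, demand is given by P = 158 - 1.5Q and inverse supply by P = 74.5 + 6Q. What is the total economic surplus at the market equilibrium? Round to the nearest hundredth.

464.82

Set 158 - 1.5Q = 74.5 + 6Q, which gives 83.5 = 7.5Q, so Q* = 11.1333 and P* = 158 - 1.5(11.1333) = 141.3.
Total surplus is the full triangle between the curves from 0 to Q*: (1/2)(11.1333)(158 - 74.5) = 464.8167.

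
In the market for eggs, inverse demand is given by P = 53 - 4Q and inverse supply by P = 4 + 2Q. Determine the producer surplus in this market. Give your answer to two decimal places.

Equilibrium: 53 - 4Q = 4 + 2Q, so Q* = 8.1667 and P* = 20.3333.
PS is the area between P* and the supply curve from 0 to Q*: (1/2)(8.1667)(16.3333) = 66.6944.

66.69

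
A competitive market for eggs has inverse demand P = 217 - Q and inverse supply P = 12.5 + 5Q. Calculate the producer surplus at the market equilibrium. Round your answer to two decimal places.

2904.18

Setting demand equal to supply, 204.5 = 6Q, so Q* = 34.0833 and P* = 182.9167.
The supply curve's price intercept is 12.5, so PS = (1/2)(Q*)(P* - 12.5) = (1/2)(34.0833)(170.4167) = 2904.184.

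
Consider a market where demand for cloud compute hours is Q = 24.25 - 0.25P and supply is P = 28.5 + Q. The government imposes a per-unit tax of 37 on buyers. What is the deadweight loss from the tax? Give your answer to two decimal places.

136.90

Rewriting demand in inverse form: P = 97 - 4Q.
Pre-tax equilibrium: 97 - 4Q = 28.5 + Q gives Q* = 13.7, P* = 42.2.
A tax on buyers shifts demand down by 37: (97 - 37) - 4Q = 28.5 + Q, so Q_t = 6.3. Buyers pay P_b = 71.8; sellers receive P_s = P_b - 37 = 34.8.
The welfare triangle lost has base Q* - Q_t = 7.4 and height t = 37, so DWL = (1/2)(7.4)(37) = 136.9.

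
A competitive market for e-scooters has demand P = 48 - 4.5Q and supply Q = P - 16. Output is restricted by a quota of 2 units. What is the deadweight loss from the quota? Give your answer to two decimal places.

40.09

Rewriting supply in inverse form: P = 16 + Q.
Without the quota, 48 - 4.5Q = 16 + Q gives Q* = 5.8182.
At Q = 2 the demand price is 48 - 4.5(2) = 39 and the supply price is 16 + (2) = 18.
DWL = (1/2)(gap between curves at 2) x (Q* - 2) = (1/2)(21)(3.8182) = 40.0909.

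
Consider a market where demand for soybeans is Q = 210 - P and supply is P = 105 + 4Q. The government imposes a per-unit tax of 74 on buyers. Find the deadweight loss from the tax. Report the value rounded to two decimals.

547.60

Rewriting demand in inverse form: P = 210 - Q.
Pre-tax equilibrium: 210 - Q = 105 + 4Q gives Q* = 21, P* = 189.
With the tax, buyers' net willingness to pay falls by 74: (210 - 74) - Q = 105 + 4Q, so Q_t = 6.2. Buyers pay P_b = 203.8; sellers receive P_s = P_b - 74 = 129.8.
Deadweight loss is the triangle between the curves from Q_t to Q*: (1/2)(21 - 6.2)(74) = 547.6.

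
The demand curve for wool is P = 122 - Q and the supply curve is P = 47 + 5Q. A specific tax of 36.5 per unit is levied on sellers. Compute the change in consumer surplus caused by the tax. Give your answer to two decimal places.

-57.54

Without the tax, 122 - Q = 47 + 5Q so Q* = 12.5 and P* = 109.5.
With the tax, sellers need 36.5 more per unit: 122 - Q = 47 + 5Q + 36.5, so Q_t = 6.4167. Buyers pay P_b = 115.5833; sellers receive P_s = P_b - 36.5 = 79.0833.
CS falls from (1/2)(12.5)(12.5) = 78.125 to (1/2)(6.4167)(6.4167) = 20.5868, a change of -57.5382.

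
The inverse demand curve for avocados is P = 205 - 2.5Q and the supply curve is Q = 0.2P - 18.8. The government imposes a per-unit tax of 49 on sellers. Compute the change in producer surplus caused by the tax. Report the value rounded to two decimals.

Rewriting supply in inverse form: P = 94 + 5Q.
Without the tax, 205 - 2.5Q = 94 + 5Q so Q* = 14.8 and P* = 168.
With the tax, sellers need 49 more per unit: 205 - 2.5Q = 94 + 5Q + 49, so Q_t = 8.2667. Buyers pay P_b = 184.3333; sellers receive P_s = P_b - 49 = 135.3333.
PS falls from (1/2)(14.8)(74) = 547.6 to (1/2)(8.2667)(41.3333) = 170.8444, a change of -376.7556.

-376.76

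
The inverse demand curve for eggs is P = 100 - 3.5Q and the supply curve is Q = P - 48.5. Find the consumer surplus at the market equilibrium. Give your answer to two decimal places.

Rewriting supply in inverse form: P = 48.5 + Q.
Equilibrium: 100 - 3.5Q = 48.5 + Q, so Q* = 11.4444 and P* = 59.9444.
CS is the area between the demand curve and P* from 0 to Q*: (1/2)(11.4444)(40.0556) = 229.2068.

229.21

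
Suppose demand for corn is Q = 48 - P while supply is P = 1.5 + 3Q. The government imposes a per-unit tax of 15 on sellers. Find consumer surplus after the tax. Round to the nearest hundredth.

31.01

Rewriting demand in inverse form: P = 48 - Q.
Pre-tax equilibrium: 48 - Q = 1.5 + 3Q gives Q* = 11.625, P* = 36.375.
With the tax, sellers need 15 more per unit: 48 - Q = 1.5 + 3Q + 15, so Q_t = 7.875. Buyers pay P_b = 40.125; sellers receive P_s = P_b - 15 = 25.125.
CS = (1/2)(Q_t)(48 - P_b) = (1/2)(7.875)(7.875) = 31.0078.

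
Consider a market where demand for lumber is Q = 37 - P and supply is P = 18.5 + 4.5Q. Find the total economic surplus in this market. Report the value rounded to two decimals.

31.11

Rewriting demand in inverse form: P = 37 - Q.
Equilibrium: 37 - Q = 18.5 + 4.5Q, so Q* = 3.3636 and P* = 33.6364.
CS = (1/2)(3.3636)(3.3636) = 5.657 and PS = (1/2)(3.3636)(15.1364) = 25.4566, so total surplus = 31.1136.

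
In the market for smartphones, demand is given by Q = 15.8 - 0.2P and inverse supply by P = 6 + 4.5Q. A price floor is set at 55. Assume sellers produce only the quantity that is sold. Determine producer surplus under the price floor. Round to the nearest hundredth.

Rewriting demand in inverse form: P = 79 - 5Q.
Free-market equilibrium: 79 - 5Q = 6 + 4.5Q gives Q* = 7.6842, P* = 40.5789.
At the floor price 55, quantity demanded is (79 - 55)/5 = 4.8; demand is the short side, so Q = 4.8 trades at P = 55.
The supply price at Q = 4.8 is 27.6. PS is the trapezoid between 55 and supply over [0, 4.8]: (1/2)[(55 - 6) + (55 - 27.6)](4.8) = 183.36.

183.36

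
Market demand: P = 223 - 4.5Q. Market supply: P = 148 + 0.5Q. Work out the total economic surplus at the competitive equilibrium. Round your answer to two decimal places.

Setting demand equal to supply, 75 = 5Q, so Q* = 15 and P* = 155.5.
Total surplus is the full triangle between the curves from 0 to Q*: (1/2)(15)(223 - 148) = 562.5.

562.50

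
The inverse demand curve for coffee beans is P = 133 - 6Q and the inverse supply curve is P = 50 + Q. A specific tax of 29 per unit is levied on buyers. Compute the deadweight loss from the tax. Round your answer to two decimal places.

Without the tax, 133 - 6Q = 50 + Q so Q* = 11.8571 and P* = 61.8571.
With the tax, buyers' net willingness to pay falls by 29: (133 - 29) - 6Q = 50 + Q, so Q_t = 7.7143. Buyers pay P_b = 86.7143; sellers receive P_s = P_b - 29 = 57.7143.
The welfare triangle lost has base Q* - Q_t = 4.1429 and height t = 29, so DWL = (1/2)(4.1429)(29) = 60.0714.

60.07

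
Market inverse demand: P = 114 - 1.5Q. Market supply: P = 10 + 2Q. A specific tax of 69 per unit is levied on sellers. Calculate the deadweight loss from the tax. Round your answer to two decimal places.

680.14

Without the tax, 114 - 1.5Q = 10 + 2Q so Q* = 29.7143 and P* = 69.4286.
A tax on sellers shifts supply up by 69: 114 - 1.5Q = 10 + 2Q + 69, so Q_t = 10. Buyers pay P_b = 99; sellers receive P_s = P_b - 69 = 30.
Deadweight loss is the triangle between the curves from Q_t to Q*: (1/2)(29.7143 - 10)(69) = 680.1429.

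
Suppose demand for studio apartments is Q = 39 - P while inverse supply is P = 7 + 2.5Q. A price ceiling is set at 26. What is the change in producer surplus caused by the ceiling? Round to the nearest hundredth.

-32.29

Rewriting demand in inverse form: P = 39 - Q.
Free-market equilibrium: 39 - Q = 7 + 2.5Q gives Q* = 9.1429, P* = 29.8571.
At the ceiling price 26, quantity supplied is (26 - 7)/2.5 = 7.6; supply is the short side, so Q = 7.6 trades at P = 26.
PS goes from (1/2)(9.1429)(22.8571) = 104.4898 to 72.2 (computed as (26 - 7)(7.6) - (1/2)(2.5)(7.6)^2), a change of -32.2898.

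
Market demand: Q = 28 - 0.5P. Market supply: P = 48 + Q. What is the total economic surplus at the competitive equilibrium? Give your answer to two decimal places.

Rewriting demand in inverse form: P = 56 - 2Q.
Setting demand equal to supply, 8 = 3Q, so Q* = 2.6667 and P* = 50.6667.
CS = (1/2)(2.6667)(5.3333) = 7.1111 and PS = (1/2)(2.6667)(2.6667) = 3.5556, so total surplus = 10.6667.

10.67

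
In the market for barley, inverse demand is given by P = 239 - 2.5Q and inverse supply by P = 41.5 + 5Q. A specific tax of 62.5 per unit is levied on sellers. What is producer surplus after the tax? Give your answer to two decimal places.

810.00

Pre-tax equilibrium: 239 - 2.5Q = 41.5 + 5Q gives Q* = 26.3333, P* = 173.1667.
A tax on sellers shifts supply up by 62.5: 239 - 2.5Q = 41.5 + 5Q + 62.5, so Q_t = 18. Buyers pay P_b = 194; sellers receive P_s = P_b - 62.5 = 131.5.
PS = (1/2)(Q_t)(P_s - 41.5) = (1/2)(18)(90) = 810.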